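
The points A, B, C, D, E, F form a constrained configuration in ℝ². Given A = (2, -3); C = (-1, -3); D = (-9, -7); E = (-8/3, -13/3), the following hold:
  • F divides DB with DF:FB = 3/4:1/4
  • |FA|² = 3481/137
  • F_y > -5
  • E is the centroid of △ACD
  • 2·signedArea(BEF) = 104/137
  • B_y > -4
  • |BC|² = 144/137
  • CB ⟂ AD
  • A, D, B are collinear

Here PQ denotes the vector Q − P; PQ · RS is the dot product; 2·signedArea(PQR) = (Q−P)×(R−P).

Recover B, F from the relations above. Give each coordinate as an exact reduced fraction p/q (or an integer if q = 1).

1. B_x = -89/137  [A, D, B are collinear ∩ CB ⟂ AD]
2. B_y = -543/137  [A, D, B are collinear ∩ CB ⟂ AD]
   → B = (-89/137, -543/137)
3. F_x = -375/137  [F divides DB with DF:FB = 3/4:1/4]
4. F_y = -647/137  [F divides DB with DF:FB = 3/4:1/4]
   → F = (-375/137, -647/137)

B = (-89/137, -543/137)
F = (-375/137, -647/137)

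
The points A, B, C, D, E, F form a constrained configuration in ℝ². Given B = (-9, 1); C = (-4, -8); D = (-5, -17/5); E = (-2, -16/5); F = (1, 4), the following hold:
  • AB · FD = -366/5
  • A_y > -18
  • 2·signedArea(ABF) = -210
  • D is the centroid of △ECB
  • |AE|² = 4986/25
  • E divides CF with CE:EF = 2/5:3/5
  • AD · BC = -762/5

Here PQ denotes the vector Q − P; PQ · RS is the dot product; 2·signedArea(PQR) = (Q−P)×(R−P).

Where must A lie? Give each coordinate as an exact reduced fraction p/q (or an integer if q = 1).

1. A_x = 1  [AB · FD = -366/5 ∩ AD · BC = -762/5]
2. A_y = -17  [AB · FD = -366/5 ∩ AD · BC = -762/5]
   → A = (1, -17)

A = (1, -17)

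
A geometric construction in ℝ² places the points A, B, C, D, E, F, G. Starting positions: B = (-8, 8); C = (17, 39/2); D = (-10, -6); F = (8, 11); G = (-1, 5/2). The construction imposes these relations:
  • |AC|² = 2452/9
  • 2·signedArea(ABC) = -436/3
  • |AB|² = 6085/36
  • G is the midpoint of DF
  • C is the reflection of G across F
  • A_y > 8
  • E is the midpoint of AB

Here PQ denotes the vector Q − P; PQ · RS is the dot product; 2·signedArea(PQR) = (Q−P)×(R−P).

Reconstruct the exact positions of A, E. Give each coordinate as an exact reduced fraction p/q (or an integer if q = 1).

A = (5, 49/6)
E = (-3/2, 97/12)

1. A_x = 5  [line -23/2·x + 25·y + -440/3 = 0 ∩ |AB|² = 6085/36]
2. A_y = 49/6  [line -23/2·x + 25·y + -440/3 = 0 ∩ |AB|² = 6085/36]
   → A = (5, 49/6)
3. E_x = -3/2  [E is the midpoint of AB]
4. E_y = 97/12  [E is the midpoint of AB]
   → E = (-3/2, 97/12)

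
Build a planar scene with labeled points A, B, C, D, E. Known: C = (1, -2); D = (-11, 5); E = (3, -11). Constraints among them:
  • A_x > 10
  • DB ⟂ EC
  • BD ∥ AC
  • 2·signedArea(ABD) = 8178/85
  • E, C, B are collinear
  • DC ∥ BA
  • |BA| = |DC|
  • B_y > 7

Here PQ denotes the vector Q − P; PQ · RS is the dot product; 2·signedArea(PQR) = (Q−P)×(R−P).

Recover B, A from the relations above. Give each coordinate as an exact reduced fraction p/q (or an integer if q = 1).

A = (931/85, 18/85)
B = (-89/85, 613/85)

1. B_x = -89/85  [E, C, B are collinear ∩ DB ⟂ EC]
2. B_y = 613/85  [E, C, B are collinear ∩ DB ⟂ EC]
   → B = (-89/85, 613/85)
3. A_x = 931/85  [BD ∥ AC ∩ DC ∥ BA]
4. A_y = 18/85  [BD ∥ AC ∩ DC ∥ BA]
   → A = (931/85, 18/85)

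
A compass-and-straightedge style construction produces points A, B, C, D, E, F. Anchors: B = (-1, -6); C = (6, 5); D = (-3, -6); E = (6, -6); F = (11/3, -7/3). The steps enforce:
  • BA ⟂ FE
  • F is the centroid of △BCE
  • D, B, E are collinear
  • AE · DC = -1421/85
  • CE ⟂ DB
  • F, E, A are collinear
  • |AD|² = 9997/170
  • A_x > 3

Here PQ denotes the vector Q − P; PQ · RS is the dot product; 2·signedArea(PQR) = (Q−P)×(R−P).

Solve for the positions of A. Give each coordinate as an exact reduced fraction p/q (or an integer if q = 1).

1. A_x = 677/170  [F, E, A are collinear ∩ BA ⟂ FE]
2. A_y = -481/170  [F, E, A are collinear ∩ BA ⟂ FE]
   → A = (677/170, -481/170)

A = (677/170, -481/170)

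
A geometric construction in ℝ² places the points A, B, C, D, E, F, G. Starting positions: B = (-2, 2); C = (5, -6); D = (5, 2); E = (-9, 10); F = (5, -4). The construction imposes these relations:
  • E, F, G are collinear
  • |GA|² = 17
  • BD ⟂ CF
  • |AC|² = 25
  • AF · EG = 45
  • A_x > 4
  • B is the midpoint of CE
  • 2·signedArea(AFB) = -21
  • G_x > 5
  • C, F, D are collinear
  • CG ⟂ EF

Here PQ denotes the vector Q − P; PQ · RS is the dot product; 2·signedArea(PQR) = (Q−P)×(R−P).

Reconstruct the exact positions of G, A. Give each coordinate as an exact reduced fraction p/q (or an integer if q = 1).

1. G_x = 6  [E, F, G are collinear ∩ CG ⟂ EF]
2. G_y = -5  [E, F, G are collinear ∩ CG ⟂ EF]
   → G = (6, -5)
3. A_x = 5  [2·signedArea(AFB) = -21 ∩ AF · EG = 45]
4. A_y = -1  [2·signedArea(AFB) = -21 ∩ AF · EG = 45]
   → A = (5, -1)

A = (5, -1)
G = (6, -5)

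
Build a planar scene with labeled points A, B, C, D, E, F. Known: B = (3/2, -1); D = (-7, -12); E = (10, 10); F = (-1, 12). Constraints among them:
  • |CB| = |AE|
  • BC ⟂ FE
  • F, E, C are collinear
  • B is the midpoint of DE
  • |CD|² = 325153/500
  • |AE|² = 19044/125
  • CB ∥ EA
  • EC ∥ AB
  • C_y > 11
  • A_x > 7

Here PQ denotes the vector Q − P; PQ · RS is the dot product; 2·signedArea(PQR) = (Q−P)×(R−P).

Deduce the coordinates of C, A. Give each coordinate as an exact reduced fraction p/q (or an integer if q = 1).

A = (974/125, -268/125)
C = (927/250, 1393/125)

1. C_x = 927/250  [F, E, C are collinear ∩ BC ⟂ FE]
2. C_y = 1393/125  [F, E, C are collinear ∩ BC ⟂ FE]
   → C = (927/250, 1393/125)
3. A_x = 974/125  [EC ∥ AB ∩ CB ∥ EA]
4. A_y = -268/125  [EC ∥ AB ∩ CB ∥ EA]
   → A = (974/125, -268/125)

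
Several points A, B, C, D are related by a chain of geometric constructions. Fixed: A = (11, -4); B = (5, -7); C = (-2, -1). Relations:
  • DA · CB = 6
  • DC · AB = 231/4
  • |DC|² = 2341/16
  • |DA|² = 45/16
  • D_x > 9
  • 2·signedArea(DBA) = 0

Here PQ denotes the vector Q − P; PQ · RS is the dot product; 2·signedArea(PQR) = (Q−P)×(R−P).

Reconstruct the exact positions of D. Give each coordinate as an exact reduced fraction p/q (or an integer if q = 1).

D = (19/2, -19/4)

1. D_x = 19/2  [2·signedArea(DBA) = 0 ∩ DA · CB = 6]
2. D_y = -19/4  [2·signedArea(DBA) = 0 ∩ DA · CB = 6]
   → D = (19/2, -19/4)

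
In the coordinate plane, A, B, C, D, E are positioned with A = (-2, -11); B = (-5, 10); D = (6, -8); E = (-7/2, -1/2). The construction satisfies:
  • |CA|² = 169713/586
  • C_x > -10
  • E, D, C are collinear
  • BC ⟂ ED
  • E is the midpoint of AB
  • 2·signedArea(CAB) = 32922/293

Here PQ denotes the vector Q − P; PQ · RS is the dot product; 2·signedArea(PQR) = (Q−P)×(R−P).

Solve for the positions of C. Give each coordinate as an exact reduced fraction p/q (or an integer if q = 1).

C = (-5585/586, 2497/586)

1. C_x = -5585/586  [E, D, C are collinear ∩ BC ⟂ ED]
2. C_y = 2497/586  [E, D, C are collinear ∩ BC ⟂ ED]
   → C = (-5585/586, 2497/586)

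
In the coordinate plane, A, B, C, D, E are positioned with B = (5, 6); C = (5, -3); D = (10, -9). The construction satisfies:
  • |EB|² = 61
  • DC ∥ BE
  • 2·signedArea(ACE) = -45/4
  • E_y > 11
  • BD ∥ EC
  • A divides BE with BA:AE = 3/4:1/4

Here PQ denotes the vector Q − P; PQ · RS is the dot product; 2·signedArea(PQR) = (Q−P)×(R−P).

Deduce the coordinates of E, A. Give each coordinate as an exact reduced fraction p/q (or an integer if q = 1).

1. E_x = 0  [BD ∥ EC ∩ DC ∥ BE]
2. E_y = 12  [BD ∥ EC ∩ DC ∥ BE]
   → E = (0, 12)
3. A_x = 5/4  [A divides BE with BA:AE = 3/4:1/4]
4. A_y = 21/2  [A divides BE with BA:AE = 3/4:1/4]
   → A = (5/4, 21/2)

A = (5/4, 21/2)
E = (0, 12)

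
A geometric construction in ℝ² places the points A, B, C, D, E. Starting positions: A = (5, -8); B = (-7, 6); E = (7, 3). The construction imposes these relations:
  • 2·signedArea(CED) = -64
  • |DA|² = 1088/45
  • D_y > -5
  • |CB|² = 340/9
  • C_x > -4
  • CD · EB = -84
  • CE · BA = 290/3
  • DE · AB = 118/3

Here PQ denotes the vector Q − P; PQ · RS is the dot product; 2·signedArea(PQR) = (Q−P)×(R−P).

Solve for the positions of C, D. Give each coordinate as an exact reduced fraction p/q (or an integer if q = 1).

1. C_x = -3  [line -12·x + 14·y + -164/3 = 0 ∩ |CB|² = 340/9]
2. C_y = 4/3  [line -12·x + 14·y + -164/3 = 0 ∩ |CB|² = 340/9]
   → C = (-3, 4/3)
3. D_x = 9/5  [CD · EB = -84 ∩ DE · AB = 118/3]
4. D_y = -64/15  [CD · EB = -84 ∩ DE · AB = 118/3]
   → D = (9/5, -64/15)

C = (-3, 4/3)
D = (9/5, -64/15)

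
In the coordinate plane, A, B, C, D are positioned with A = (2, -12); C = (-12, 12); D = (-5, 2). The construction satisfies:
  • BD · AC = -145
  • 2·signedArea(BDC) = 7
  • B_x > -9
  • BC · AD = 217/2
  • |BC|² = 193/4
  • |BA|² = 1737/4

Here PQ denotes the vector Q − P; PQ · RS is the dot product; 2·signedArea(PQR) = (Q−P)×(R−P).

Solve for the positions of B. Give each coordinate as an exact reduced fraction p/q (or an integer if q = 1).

1. B_x = -17/2  [2·signedArea(BDC) = 7 ∩ BD · AC = -145]
2. B_y = 6  [2·signedArea(BDC) = 7 ∩ BD · AC = -145]
   → B = (-17/2, 6)

B = (-17/2, 6)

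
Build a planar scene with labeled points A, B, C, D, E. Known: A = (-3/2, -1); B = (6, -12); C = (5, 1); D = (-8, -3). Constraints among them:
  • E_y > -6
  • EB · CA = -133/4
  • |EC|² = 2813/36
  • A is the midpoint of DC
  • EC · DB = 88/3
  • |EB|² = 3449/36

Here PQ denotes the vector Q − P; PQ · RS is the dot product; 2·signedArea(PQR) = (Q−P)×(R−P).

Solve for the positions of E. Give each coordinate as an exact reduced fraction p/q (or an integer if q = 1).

E = (-7/6, -16/3)

1. E_x = -7/6  [EC · DB = 88/3 ∩ EB · CA = -133/4]
2. E_y = -16/3  [EC · DB = 88/3 ∩ EB · CA = -133/4]
   → E = (-7/6, -16/3)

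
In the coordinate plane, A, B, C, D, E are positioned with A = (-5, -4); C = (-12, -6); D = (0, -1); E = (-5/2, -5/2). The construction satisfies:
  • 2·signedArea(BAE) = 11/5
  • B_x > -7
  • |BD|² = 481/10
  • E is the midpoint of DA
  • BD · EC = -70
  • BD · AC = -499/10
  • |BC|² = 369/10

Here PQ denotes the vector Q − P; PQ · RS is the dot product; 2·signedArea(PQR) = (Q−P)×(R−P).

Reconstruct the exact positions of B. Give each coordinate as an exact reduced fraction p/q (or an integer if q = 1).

B = (-63/10, -39/10)

1. B_x = -63/10  [BD · AC = -499/10 ∩ BD · EC = -70]
2. B_y = -39/10  [BD · AC = -499/10 ∩ BD · EC = -70]
   → B = (-63/10, -39/10)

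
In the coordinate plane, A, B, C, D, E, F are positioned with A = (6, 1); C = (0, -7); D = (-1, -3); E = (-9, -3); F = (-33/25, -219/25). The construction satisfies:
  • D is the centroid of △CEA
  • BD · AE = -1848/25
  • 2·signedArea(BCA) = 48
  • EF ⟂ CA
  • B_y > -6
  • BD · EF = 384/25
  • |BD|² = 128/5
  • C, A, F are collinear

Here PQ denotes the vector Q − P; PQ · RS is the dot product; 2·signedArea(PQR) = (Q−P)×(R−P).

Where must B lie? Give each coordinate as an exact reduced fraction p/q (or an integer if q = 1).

1. B_x = -129/25  [2·signedArea(BCA) = 48 ∩ BD · AE = -1848/25]
2. B_y = -147/25  [2·signedArea(BCA) = 48 ∩ BD · AE = -1848/25]
   → B = (-129/25, -147/25)

B = (-129/25, -147/25)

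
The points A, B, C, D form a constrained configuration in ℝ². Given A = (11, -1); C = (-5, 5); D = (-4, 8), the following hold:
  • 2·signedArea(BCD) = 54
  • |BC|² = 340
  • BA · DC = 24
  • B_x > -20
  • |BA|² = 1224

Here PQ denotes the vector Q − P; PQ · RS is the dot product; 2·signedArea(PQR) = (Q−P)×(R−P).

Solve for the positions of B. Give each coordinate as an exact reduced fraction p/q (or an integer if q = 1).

B = (-19, 17)

1. B_x = -19  [2·signedArea(BCD) = 54 ∩ BA · DC = 24]
2. B_y = 17  [2·signedArea(BCD) = 54 ∩ BA · DC = 24]
   → B = (-19, 17)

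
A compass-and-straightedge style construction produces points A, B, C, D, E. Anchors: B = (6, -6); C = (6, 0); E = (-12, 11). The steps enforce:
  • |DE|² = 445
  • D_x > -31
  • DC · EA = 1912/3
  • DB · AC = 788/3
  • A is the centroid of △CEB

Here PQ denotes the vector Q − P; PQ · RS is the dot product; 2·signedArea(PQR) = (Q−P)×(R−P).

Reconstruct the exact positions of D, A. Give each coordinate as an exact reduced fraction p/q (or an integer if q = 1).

A = (0, 5/3)
D = (-30, 22)

1. A_x = 0  [A is the centroid of △CEB]
2. A_y = 5/3  [A is the centroid of △CEB]
   → A = (0, 5/3)
3. D_x = -30  [DC · EA = 1912/3 ∩ DB · AC = 788/3]
4. D_y = 22  [DC · EA = 1912/3 ∩ DB · AC = 788/3]
   → D = (-30, 22)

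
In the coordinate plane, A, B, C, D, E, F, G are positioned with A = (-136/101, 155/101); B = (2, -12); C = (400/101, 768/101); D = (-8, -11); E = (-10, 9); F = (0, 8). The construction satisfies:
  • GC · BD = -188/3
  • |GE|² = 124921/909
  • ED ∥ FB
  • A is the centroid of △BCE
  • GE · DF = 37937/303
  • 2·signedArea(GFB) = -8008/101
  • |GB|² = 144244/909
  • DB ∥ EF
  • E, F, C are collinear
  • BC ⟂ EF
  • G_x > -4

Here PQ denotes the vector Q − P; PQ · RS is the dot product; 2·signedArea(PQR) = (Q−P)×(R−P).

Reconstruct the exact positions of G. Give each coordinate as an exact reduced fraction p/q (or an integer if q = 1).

1. G_x = -944/303  [GE · DF = 37937/303 ∩ 2·signedArea(GFB) = -8008/101]
2. G_y = -148/303  [GE · DF = 37937/303 ∩ 2·signedArea(GFB) = -8008/101]
   → G = (-944/303, -148/303)

G = (-944/303, -148/303)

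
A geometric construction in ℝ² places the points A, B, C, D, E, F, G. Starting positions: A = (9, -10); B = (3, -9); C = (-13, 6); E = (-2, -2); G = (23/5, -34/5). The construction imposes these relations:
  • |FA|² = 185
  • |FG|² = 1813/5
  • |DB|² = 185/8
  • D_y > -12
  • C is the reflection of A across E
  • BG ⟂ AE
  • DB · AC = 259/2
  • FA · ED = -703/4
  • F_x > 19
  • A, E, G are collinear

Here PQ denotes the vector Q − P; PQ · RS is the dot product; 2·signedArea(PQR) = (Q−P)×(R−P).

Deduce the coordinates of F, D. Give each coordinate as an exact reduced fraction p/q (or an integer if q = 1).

1. D_x = 29/4  [line 22·x + -16·y + -679/2 = 0 ∩ |DB|² = 185/8]
2. D_y = -45/4  [line 22·x + -16·y + -679/2 = 0 ∩ |DB|² = 185/8]
   → D = (29/4, -45/4)
3. F_x = 20  [line -37/4·x + 37/4·y + 703/2 = 0 ∩ |FA|² = 185]
4. F_y = -18  [line -37/4·x + 37/4·y + 703/2 = 0 ∩ |FA|² = 185]
   → F = (20, -18)

D = (29/4, -45/4)
F = (20, -18)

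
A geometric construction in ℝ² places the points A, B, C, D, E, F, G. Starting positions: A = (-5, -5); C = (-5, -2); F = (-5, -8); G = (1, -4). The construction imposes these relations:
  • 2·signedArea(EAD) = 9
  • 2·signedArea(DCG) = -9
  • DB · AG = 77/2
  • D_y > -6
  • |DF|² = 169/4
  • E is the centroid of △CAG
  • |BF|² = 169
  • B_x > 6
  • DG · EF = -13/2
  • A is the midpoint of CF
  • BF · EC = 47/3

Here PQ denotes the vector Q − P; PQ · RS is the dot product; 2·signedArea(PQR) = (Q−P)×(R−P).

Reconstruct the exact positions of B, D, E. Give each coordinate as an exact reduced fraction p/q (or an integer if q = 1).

B = (7, -3)
D = (1, -11/2)
E = (-3, -11/3)

1. E_x = -3  [E is the centroid of △CAG]
2. E_y = -11/3  [E is the centroid of △CAG]
   → E = (-3, -11/3)
3. B_x = 7  [line 2·x + -5/3·y + -19 = 0 ∩ |BF|² = 169]
4. B_y = -3  [line 2·x + -5/3·y + -19 = 0 ∩ |BF|² = 169]
   → B = (7, -3)
5. D_x = 1  [2·signedArea(DCG) = -9 ∩ DG · EF = -13/2]
6. D_y = -11/2  [2·signedArea(DCG) = -9 ∩ DG · EF = -13/2]
   → D = (1, -11/2)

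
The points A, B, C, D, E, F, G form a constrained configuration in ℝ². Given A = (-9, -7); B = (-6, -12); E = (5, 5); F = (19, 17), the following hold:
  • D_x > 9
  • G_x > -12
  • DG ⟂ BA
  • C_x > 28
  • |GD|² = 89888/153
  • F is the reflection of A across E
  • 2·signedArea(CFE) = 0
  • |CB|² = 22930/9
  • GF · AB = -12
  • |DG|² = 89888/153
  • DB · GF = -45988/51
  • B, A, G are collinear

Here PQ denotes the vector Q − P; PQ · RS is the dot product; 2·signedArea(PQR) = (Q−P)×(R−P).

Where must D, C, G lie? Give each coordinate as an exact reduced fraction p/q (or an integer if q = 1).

1. C_x = 85/3  [line 12·x + -14·y + 10 = 0 ∩ |CB|² = 22930/9]
2. C_y = 25  [line 12·x + -14·y + 10 = 0 ∩ |CB|² = 22930/9]
   → C = (85/3, 25)
3. G_x = -189/17  [B, A, G are collinear ∩ GF · AB = -12]
4. G_y = -59/17  [B, A, G are collinear ∩ GF · AB = -12]
   → G = (-189/17, -59/17)
5. D_x = 29/3  [DB · GF = -45988/51 ∩ DG ⟂ BA]
6. D_y = 9  [DB · GF = -45988/51 ∩ DG ⟂ BA]
   → D = (29/3, 9)

C = (85/3, 25)
D = (29/3, 9)
G = (-189/17, -59/17)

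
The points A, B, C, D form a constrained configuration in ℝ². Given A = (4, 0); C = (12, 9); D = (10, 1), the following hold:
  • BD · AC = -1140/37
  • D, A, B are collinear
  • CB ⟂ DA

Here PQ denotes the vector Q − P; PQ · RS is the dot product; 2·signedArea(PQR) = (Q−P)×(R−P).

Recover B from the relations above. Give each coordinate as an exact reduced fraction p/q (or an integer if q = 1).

B = (490/37, 57/37)

1. B_x = 490/37  [D, A, B are collinear ∩ CB ⟂ DA]
2. B_y = 57/37  [D, A, B are collinear ∩ CB ⟂ DA]
   → B = (490/37, 57/37)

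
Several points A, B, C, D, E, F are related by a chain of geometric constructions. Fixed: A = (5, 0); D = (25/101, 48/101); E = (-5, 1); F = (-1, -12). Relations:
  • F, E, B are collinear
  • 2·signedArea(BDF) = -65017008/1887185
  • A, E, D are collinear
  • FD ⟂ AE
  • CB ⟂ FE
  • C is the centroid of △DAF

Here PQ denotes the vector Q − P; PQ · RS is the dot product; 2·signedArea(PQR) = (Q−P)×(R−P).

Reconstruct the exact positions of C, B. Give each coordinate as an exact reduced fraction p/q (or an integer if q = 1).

1. C_x = 143/101  [C is the centroid of △DAF]
2. C_y = -388/101  [C is the centroid of △DAF]
   → C = (143/101, -388/101)
3. B_x = -57629/18685  [F, E, B are collinear ∩ CB ⟂ FE]
4. B_y = -97652/18685  [F, E, B are collinear ∩ CB ⟂ FE]
   → B = (-57629/18685, -97652/18685)

B = (-57629/18685, -97652/18685)
C = (143/101, -388/101)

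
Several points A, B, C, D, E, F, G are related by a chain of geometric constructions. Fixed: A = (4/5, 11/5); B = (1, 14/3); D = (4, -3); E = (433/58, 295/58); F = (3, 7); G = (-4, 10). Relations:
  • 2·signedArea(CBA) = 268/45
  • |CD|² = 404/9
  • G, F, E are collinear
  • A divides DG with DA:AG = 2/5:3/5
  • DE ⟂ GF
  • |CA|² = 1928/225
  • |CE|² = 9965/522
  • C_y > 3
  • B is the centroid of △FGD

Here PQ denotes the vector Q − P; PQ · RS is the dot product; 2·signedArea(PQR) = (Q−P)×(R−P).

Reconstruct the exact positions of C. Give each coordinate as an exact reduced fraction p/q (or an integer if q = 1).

1. C_x = 10/3  [line 37/15·x + -1/5·y + -337/45 = 0 ∩ |CD|² = 404/9]
2. C_y = 11/3  [line 37/15·x + -1/5·y + -337/45 = 0 ∩ |CD|² = 404/9]
   → C = (10/3, 11/3)

C = (10/3, 11/3)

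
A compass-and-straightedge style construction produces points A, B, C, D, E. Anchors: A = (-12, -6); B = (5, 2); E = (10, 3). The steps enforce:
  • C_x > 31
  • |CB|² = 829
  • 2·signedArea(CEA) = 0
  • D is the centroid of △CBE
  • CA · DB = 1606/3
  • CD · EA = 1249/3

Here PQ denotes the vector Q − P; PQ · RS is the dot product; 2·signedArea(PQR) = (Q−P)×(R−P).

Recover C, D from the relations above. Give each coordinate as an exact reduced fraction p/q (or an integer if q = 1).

C = (32, 12)
D = (47/3, 17/3)

1. C_x = 32  [line 9·x + -22·y + -24 = 0 ∩ |CB|² = 829]
2. C_y = 12  [line 9·x + -22·y + -24 = 0 ∩ |CB|² = 829]
   → C = (32, 12)
3. D_x = 47/3  [D is the centroid of △CBE]
4. D_y = 17/3  [D is the centroid of △CBE]
   → D = (47/3, 17/3)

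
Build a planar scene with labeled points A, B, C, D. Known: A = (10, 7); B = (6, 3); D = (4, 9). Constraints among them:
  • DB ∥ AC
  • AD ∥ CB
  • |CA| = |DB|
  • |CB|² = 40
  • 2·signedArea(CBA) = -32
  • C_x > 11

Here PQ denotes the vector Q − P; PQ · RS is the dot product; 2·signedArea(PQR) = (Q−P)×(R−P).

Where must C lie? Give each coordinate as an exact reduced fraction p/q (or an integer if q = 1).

1. C_x = 12  [AD ∥ CB ∩ DB ∥ AC]
2. C_y = 1  [AD ∥ CB ∩ DB ∥ AC]
   → C = (12, 1)

C = (12, 1)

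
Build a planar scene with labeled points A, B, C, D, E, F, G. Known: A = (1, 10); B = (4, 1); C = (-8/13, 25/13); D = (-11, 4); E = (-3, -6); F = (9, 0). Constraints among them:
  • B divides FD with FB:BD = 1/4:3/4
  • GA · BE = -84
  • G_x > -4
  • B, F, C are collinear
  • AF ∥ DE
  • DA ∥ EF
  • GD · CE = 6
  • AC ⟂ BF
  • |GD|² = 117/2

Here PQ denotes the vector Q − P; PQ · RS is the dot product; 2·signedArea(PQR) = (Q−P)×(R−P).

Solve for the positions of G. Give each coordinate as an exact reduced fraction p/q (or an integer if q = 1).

1. G_x = -7/2  [GA · BE = -84 ∩ GD · CE = 6]
2. G_y = 5/2  [GA · BE = -84 ∩ GD · CE = 6]
   → G = (-7/2, 5/2)

G = (-7/2, 5/2)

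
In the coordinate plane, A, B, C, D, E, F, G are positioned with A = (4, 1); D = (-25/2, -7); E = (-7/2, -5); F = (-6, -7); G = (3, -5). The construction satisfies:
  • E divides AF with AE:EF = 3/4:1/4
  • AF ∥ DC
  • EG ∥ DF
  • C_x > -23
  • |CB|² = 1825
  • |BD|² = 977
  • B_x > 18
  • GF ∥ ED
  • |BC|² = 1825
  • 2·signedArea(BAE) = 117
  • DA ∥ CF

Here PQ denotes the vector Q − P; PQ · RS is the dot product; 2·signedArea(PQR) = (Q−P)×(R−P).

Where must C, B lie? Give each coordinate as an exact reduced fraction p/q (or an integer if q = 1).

1. C_x = -45/2  [DA ∥ CF ∩ AF ∥ DC]
2. C_y = -15  [DA ∥ CF ∩ AF ∥ DC]
   → C = (-45/2, -15)
3. B_x = 37/2  [line 6·x + -15/2·y + -267/2 = 0 ∩ |BD|² = 977]
4. B_y = -3  [line 6·x + -15/2·y + -267/2 = 0 ∩ |BD|² = 977]
   → B = (37/2, -3)

B = (37/2, -3)
C = (-45/2, -15)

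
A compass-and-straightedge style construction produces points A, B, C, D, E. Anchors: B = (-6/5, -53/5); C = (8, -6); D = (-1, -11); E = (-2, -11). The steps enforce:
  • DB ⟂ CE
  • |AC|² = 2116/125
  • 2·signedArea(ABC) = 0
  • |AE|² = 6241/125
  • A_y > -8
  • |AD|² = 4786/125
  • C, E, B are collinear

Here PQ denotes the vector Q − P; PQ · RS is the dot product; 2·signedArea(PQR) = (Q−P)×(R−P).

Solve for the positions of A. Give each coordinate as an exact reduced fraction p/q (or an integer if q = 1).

A = (108/25, -196/25)

1. A_x = 108/25  [line -23/5·x + 46/5·y + 92 = 0 ∩ |AE|² = 6241/125]
2. A_y = -196/25  [line -23/5·x + 46/5·y + 92 = 0 ∩ |AE|² = 6241/125]
   → A = (108/25, -196/25)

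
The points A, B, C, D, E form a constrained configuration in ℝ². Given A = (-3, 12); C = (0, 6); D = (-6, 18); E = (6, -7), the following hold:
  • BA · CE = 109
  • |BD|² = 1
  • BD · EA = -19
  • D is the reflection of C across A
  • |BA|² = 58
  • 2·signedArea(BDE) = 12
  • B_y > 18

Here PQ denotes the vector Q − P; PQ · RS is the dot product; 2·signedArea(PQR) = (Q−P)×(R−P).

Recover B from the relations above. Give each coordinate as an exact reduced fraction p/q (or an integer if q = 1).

1. B_x = -6  [BD · EA = -19 ∩ BA · CE = 109]
2. B_y = 19  [BD · EA = -19 ∩ BA · CE = 109]
   → B = (-6, 19)

B = (-6, 19)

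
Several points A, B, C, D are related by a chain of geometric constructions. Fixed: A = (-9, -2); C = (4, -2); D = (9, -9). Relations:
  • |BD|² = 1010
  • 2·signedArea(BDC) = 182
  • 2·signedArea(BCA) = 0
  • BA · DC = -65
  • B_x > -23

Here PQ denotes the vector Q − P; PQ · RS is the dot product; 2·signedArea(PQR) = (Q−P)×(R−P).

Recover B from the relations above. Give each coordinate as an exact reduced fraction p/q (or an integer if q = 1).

B = (-22, -2)

1. B_x = -22  [2·signedArea(BCA) = 0 ∩ BA · DC = -65]
2. B_y = -2  [2·signedArea(BCA) = 0 ∩ BA · DC = -65]
   → B = (-22, -2)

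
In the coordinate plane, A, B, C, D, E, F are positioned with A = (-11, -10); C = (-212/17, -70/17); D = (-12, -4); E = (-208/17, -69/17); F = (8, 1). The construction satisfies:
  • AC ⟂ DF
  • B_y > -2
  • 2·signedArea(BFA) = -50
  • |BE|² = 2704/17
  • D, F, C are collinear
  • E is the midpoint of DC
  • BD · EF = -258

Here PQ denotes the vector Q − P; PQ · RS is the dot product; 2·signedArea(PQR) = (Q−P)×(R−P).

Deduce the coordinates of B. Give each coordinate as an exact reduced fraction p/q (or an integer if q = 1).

1. B_x = 0  [2·signedArea(BFA) = -50 ∩ BD · EF = -258]
2. B_y = -1  [2·signedArea(BFA) = -50 ∩ BD · EF = -258]
   → B = (0, -1)

B = (0, -1)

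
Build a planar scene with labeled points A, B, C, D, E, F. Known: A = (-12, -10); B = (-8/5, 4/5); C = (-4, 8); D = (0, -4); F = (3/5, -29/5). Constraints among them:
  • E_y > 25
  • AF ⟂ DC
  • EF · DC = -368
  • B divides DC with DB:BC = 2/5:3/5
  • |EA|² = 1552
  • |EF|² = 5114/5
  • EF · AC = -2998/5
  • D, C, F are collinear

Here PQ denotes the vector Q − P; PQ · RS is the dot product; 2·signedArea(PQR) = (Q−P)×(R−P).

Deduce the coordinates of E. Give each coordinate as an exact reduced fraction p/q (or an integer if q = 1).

1. E_x = 4  [EF · AC = -2998/5 ∩ EF · DC = -368]
2. E_y = 26  [EF · AC = -2998/5 ∩ EF · DC = -368]
   → E = (4, 26)

E = (4, 26)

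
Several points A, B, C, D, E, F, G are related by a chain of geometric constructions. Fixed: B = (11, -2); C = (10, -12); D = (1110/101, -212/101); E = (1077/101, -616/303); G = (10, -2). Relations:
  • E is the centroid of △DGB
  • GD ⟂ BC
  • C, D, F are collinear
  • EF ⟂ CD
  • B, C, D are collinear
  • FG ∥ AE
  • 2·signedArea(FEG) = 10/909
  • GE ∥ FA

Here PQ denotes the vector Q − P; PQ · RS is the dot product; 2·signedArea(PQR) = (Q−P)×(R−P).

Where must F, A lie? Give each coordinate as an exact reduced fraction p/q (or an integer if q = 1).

1. F_x = 3331/303  [C, D, F are collinear ∩ EF ⟂ CD]
2. F_y = -626/303  [C, D, F are collinear ∩ EF ⟂ CD]
   → F = (3331/303, -626/303)
3. A_x = 3532/303  [FG ∥ AE ∩ GE ∥ FA]
4. A_y = -212/101  [FG ∥ AE ∩ GE ∥ FA]
   → A = (3532/303, -212/101)

A = (3532/303, -212/101)
F = (3331/303, -626/303)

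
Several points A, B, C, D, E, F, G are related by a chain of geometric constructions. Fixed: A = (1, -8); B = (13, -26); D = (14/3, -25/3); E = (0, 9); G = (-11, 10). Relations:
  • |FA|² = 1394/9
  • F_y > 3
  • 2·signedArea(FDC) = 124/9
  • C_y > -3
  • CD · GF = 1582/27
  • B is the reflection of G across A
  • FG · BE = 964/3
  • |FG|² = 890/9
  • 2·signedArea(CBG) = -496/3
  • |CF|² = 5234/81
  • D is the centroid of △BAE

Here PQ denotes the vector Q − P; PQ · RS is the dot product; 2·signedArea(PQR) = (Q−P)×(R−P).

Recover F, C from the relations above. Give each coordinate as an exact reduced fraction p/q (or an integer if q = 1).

C = (17/9, -22/9)
F = (-10/3, 11/3)

1. F_x = -10/3  [line 13·x + -35·y + 515/3 = 0 ∩ |FG|² = 890/9]
2. F_y = 11/3  [line 13·x + -35·y + 515/3 = 0 ∩ |FG|² = 890/9]
   → F = (-10/3, 11/3)
3. C_x = 17/9  [2·signedArea(FDC) = 124/9 ∩ CD · GF = 1582/27]
4. C_y = -22/9  [2·signedArea(FDC) = 124/9 ∩ CD · GF = 1582/27]
   → C = (17/9, -22/9)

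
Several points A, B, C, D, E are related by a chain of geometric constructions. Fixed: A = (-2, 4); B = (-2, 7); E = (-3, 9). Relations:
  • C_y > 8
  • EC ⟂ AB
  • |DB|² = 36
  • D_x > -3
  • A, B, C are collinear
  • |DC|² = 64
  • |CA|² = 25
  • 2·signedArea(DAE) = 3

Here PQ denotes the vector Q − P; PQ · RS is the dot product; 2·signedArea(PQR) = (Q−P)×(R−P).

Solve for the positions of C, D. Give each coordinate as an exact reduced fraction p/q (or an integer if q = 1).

C = (-2, 9)
D = (-2, 1)

1. C_x = -2  [A, B, C are collinear ∩ EC ⟂ AB]
2. C_y = 9  [A, B, C are collinear ∩ EC ⟂ AB]
   → C = (-2, 9)
3. D_x = -2  [line -5·x + -1·y + -9 = 0 ∩ |DC|² = 64]
4. D_y = 1  [line -5·x + -1·y + -9 = 0 ∩ |DC|² = 64]
   → D = (-2, 1)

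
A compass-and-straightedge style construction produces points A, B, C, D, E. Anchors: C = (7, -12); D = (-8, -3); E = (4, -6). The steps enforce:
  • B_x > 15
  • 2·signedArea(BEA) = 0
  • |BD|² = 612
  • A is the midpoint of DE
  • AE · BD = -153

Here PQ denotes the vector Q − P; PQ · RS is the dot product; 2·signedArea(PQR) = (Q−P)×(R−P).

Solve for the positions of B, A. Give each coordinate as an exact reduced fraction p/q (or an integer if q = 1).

1. A_x = -2  [A is the midpoint of DE]
2. A_y = -9/2  [A is the midpoint of DE]
   → A = (-2, -9/2)
3. B_x = 16  [2·signedArea(BEA) = 0 ∩ AE · BD = -153]
4. B_y = -9  [2·signedArea(BEA) = 0 ∩ AE · BD = -153]
   → B = (16, -9)

A = (-2, -9/2)
B = (16, -9)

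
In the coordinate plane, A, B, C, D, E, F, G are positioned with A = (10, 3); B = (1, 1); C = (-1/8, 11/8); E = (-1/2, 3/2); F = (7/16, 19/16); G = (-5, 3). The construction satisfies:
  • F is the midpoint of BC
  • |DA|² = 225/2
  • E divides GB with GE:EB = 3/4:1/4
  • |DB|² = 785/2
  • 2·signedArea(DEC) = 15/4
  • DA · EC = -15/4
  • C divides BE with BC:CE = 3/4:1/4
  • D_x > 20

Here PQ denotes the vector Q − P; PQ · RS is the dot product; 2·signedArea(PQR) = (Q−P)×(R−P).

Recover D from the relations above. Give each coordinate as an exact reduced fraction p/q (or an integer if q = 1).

D = (41/2, 9/2)

1. D_x = 41/2  [2·signedArea(DEC) = 15/4 ∩ DA · EC = -15/4]
2. D_y = 9/2  [2·signedArea(DEC) = 15/4 ∩ DA · EC = -15/4]
   → D = (41/2, 9/2)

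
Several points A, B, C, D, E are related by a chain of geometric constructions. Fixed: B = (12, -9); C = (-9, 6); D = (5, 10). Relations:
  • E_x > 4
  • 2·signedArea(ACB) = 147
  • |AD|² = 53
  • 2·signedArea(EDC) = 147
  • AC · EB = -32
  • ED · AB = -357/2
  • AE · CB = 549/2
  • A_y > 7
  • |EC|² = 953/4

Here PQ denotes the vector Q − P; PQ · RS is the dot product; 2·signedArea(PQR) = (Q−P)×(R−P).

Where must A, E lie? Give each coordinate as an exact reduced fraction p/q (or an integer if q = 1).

A = (-2, 8)
E = (5, -1/2)

1. A_x = -2  [line 15·x + 21·y + -138 = 0 ∩ |AD|² = 53]
2. A_y = 8  [line 15·x + 21·y + -138 = 0 ∩ |AD|² = 53]
   → A = (-2, 8)
3. E_x = 5  [2·signedArea(EDC) = 147 ∩ ED · AB = -357/2]
4. E_y = -1/2  [2·signedArea(EDC) = 147 ∩ ED · AB = -357/2]
   → E = (5, -1/2)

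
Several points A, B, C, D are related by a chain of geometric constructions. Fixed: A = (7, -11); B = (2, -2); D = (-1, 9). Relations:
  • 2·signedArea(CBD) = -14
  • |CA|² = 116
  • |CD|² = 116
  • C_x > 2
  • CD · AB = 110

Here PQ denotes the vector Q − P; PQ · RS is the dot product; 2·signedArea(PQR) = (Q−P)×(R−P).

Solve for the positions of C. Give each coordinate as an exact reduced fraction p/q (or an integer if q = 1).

1. C_x = 3  [2·signedArea(CBD) = -14 ∩ CD · AB = 110]
2. C_y = -1  [2·signedArea(CBD) = -14 ∩ CD · AB = 110]
   → C = (3, -1)

C = (3, -1)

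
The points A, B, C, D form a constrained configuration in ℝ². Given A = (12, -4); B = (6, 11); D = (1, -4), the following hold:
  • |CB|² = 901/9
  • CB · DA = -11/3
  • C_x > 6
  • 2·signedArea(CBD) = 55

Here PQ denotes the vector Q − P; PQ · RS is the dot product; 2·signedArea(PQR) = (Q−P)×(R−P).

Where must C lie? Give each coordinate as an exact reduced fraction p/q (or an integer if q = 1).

C = (19/3, 1)

1. C_x = 19/3  [CB · DA = -11/3 ∩ 2·signedArea(CBD) = 55]
2. C_y = 1  [CB · DA = -11/3 ∩ 2·signedArea(CBD) = 55]
   → C = (19/3, 1)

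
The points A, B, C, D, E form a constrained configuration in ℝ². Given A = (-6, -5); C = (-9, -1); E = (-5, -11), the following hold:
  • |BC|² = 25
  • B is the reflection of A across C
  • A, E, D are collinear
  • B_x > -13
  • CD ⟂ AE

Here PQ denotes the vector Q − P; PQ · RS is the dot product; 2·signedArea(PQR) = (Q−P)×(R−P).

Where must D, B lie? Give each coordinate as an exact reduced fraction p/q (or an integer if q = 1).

B = (-12, 3)
D = (-249/37, -23/37)

1. D_x = -249/37  [A, E, D are collinear ∩ CD ⟂ AE]
2. D_y = -23/37  [A, E, D are collinear ∩ CD ⟂ AE]
   → D = (-249/37, -23/37)
3. B_x = -12  [B is the reflection of A across C]
4. B_y = 3  [B is the reflection of A across C]
   → B = (-12, 3)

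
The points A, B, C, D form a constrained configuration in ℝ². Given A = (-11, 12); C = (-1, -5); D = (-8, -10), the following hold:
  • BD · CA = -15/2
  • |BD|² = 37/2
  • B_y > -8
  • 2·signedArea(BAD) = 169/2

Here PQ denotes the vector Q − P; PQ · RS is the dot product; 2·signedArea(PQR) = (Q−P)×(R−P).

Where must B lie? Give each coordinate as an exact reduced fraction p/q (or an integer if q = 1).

B = (-9/2, -15/2)

1. B_x = -9/2  [BD · CA = -15/2 ∩ 2·signedArea(BAD) = 169/2]
2. B_y = -15/2  [BD · CA = -15/2 ∩ 2·signedArea(BAD) = 169/2]
   → B = (-9/2, -15/2)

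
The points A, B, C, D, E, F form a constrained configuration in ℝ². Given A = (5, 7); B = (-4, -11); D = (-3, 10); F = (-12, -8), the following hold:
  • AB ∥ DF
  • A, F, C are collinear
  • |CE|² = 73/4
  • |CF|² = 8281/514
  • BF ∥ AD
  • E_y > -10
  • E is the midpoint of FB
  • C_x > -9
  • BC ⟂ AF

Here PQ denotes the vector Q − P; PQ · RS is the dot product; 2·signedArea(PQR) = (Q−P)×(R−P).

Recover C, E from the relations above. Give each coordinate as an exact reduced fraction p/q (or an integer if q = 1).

C = (-4621/514, -2747/514)
E = (-8, -19/2)

1. C_x = -4621/514  [A, F, C are collinear ∩ BC ⟂ AF]
2. C_y = -2747/514  [A, F, C are collinear ∩ BC ⟂ AF]
   → C = (-4621/514, -2747/514)
3. E_x = -8  [E is the midpoint of FB]
4. E_y = -19/2  [E is the midpoint of FB]
   → E = (-8, -19/2)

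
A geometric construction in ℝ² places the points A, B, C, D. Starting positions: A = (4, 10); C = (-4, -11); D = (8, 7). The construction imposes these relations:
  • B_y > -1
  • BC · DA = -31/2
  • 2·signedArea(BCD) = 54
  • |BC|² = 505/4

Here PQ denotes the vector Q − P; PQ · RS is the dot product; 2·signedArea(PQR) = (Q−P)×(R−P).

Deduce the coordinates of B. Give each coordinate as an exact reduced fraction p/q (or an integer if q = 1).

B = (0, -1/2)

1. B_x = 0  [2·signedArea(BCD) = 54 ∩ BC · DA = -31/2]
2. B_y = -1/2  [2·signedArea(BCD) = 54 ∩ BC · DA = -31/2]
   → B = (0, -1/2)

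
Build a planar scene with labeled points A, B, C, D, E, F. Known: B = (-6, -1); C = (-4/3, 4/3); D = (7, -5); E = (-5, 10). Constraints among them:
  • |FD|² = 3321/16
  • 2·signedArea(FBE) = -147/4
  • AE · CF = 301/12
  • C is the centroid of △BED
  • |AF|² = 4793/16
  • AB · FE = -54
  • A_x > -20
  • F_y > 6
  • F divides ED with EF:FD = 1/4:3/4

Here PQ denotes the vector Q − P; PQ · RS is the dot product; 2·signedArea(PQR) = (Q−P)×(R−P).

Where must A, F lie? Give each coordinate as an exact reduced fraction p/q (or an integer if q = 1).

A = (-19, 3)
F = (-2, 25/4)

1. F_x = -2  [F divides ED with EF:FD = 1/4:3/4]
2. F_y = 25/4  [F divides ED with EF:FD = 1/4:3/4]
   → F = (-2, 25/4)
3. A_x = -19  [AE · CF = 301/12 ∩ AB · FE = -54]
4. A_y = 3  [AE · CF = 301/12 ∩ AB · FE = -54]
   → A = (-19, 3)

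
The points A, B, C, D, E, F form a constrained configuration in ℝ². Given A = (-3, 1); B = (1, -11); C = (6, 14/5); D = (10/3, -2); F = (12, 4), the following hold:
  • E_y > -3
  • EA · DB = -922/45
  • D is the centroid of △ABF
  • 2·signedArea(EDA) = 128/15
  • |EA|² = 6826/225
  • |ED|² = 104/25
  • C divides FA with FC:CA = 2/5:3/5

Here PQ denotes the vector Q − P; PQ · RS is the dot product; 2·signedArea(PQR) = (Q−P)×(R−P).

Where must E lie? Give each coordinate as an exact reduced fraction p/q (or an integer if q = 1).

1. E_x = 4/3  [EA · DB = -922/45 ∩ 2·signedArea(EDA) = 128/15]
2. E_y = -12/5  [EA · DB = -922/45 ∩ 2·signedArea(EDA) = 128/15]
   → E = (4/3, -12/5)

E = (4/3, -12/5)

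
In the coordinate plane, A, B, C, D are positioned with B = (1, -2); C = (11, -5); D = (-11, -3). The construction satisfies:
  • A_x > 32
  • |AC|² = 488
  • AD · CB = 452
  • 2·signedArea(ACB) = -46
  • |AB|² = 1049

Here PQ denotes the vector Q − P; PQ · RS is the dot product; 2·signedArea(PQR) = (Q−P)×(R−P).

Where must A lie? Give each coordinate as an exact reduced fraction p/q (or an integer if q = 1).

A = (33, -7)

1. A_x = 33  [2·signedArea(ACB) = -46 ∩ AD · CB = 452]
2. A_y = -7  [2·signedArea(ACB) = -46 ∩ AD · CB = 452]
   → A = (33, -7)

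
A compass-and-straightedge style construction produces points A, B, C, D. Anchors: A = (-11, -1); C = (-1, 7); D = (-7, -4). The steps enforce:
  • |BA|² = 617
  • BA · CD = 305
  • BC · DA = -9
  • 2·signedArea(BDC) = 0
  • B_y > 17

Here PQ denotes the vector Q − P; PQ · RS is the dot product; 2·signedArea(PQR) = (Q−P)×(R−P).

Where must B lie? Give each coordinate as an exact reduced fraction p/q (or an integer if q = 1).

1. B_x = 5  [2·signedArea(BDC) = 0 ∩ BA · CD = 305]
2. B_y = 18  [2·signedArea(BDC) = 0 ∩ BA · CD = 305]
   → B = (5, 18)

B = (5, 18)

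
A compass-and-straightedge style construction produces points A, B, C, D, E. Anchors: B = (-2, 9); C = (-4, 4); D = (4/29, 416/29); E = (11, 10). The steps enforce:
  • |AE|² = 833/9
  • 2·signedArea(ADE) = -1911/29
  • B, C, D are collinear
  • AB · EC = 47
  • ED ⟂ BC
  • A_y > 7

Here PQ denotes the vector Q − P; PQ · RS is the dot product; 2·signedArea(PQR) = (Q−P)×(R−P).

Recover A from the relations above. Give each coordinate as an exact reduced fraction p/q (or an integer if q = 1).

1. A_x = 5/3  [2·signedArea(ADE) = -1911/29 ∩ AB · EC = 47]
2. A_y = 23/3  [2·signedArea(ADE) = -1911/29 ∩ AB · EC = 47]
   → A = (5/3, 23/3)

A = (5/3, 23/3)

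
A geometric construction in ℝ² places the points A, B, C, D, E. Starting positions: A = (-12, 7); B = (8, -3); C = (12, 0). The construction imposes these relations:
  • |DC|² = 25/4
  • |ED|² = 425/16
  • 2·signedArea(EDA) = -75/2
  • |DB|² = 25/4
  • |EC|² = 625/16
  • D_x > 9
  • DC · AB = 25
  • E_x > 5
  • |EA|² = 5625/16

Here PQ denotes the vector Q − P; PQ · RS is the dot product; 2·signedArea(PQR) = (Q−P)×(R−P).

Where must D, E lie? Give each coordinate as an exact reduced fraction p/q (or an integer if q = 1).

1. D_x = 10  [line -20·x + 10·y + 215 = 0 ∩ |DB|² = 25/4]
2. D_y = -3/2  [line -20·x + 10·y + 215 = 0 ∩ |DB|² = 25/4]
   → D = (10, -3/2)
3. E_x = 6  [line -17/2·x + -22·y + 179/2 = 0 ∩ |EA|² = 5625/16]
4. E_y = 7/4  [line -17/2·x + -22·y + 179/2 = 0 ∩ |EA|² = 5625/16]
   → E = (6, 7/4)

D = (10, -3/2)
E = (6, 7/4)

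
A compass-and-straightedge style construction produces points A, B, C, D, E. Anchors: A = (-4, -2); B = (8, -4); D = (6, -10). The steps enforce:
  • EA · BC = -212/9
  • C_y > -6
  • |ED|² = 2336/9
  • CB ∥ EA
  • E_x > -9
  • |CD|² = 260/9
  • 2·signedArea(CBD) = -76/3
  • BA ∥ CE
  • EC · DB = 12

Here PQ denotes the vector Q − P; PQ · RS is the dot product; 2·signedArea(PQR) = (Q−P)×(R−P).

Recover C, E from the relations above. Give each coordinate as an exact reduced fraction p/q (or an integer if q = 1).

C = (10/3, -16/3)
E = (-26/3, -10/3)

1. C_x = 10/3  [line 6·x + -2·y + -92/3 = 0 ∩ |CD|² = 260/9]
2. C_y = -16/3  [line 6·x + -2·y + -92/3 = 0 ∩ |CD|² = 260/9]
   → C = (10/3, -16/3)
3. E_x = -26/3  [CB ∥ EA ∩ BA ∥ CE]
4. E_y = -10/3  [CB ∥ EA ∩ BA ∥ CE]
   → E = (-26/3, -10/3)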